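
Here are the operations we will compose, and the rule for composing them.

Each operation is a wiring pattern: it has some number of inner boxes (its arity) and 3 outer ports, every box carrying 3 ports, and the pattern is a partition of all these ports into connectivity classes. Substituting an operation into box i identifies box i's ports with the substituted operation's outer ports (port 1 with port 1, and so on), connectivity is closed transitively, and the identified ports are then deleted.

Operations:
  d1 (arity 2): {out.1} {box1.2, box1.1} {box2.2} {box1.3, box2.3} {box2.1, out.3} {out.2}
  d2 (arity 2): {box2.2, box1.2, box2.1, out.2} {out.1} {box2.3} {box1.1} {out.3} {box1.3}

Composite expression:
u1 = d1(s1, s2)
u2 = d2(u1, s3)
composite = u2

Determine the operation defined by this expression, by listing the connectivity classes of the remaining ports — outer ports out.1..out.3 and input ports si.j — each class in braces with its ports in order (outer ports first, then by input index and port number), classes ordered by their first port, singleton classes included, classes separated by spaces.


After gluing at d2, chains via deleted ports link the s-ports.
the subtree at d1 composes to {out.1} {out.2} {out.3, s2.1} {s1.1, s1.2} {s1.3, s2.3} {s2.2} on (s1, s2); out.j = own outer ports
the subtree at d2 composes to {out.1} {out.2, s3.1, s3.2} {out.3} {s1.1, s1.2} {s1.3, s2.3} {s2.1} {s2.2} {s3.3} on (s1, s2, s3); out.j = own outer ports

{out.1} {out.2, s3.1, s3.2} {out.3} {s1.1, s1.2} {s1.3, s2.3} {s2.1} {s2.2} {s3.3}


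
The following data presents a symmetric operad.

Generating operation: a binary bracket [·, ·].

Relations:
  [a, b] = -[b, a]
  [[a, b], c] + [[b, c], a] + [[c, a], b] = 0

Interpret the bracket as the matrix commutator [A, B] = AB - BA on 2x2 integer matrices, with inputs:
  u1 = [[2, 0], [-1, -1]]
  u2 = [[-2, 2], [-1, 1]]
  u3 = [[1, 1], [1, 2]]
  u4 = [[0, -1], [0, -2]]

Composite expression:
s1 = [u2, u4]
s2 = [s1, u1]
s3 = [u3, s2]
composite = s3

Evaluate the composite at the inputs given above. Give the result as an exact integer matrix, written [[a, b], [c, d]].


[[-11, -5], [-6, 11]]

[u2, u4] = [[-1, -1], [-2, 1]]
[[u2, u4], u1] = [[1, 3], [-8, -1]]
[u3, [[u2, u4], u1]] = [[-11, -5], [-6, 11]]


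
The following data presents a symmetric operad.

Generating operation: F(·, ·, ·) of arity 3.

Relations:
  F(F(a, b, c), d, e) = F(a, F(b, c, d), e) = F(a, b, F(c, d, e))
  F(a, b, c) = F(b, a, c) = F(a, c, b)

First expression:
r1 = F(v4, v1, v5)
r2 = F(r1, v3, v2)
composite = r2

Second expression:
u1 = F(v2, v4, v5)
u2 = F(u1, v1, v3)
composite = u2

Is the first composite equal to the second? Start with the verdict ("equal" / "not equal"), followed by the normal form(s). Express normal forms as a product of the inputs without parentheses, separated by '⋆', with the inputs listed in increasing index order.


equal: each reduces to v1 ⋆ v2 ⋆ v3 ⋆ v4 ⋆ v5

The first expression reduces to v1 ⋆ v2 ⋆ v3 ⋆ v4 ⋆ v5
The second expression reduces to v1 ⋆ v2 ⋆ v3 ⋆ v4 ⋆ v5
One common form — equal.


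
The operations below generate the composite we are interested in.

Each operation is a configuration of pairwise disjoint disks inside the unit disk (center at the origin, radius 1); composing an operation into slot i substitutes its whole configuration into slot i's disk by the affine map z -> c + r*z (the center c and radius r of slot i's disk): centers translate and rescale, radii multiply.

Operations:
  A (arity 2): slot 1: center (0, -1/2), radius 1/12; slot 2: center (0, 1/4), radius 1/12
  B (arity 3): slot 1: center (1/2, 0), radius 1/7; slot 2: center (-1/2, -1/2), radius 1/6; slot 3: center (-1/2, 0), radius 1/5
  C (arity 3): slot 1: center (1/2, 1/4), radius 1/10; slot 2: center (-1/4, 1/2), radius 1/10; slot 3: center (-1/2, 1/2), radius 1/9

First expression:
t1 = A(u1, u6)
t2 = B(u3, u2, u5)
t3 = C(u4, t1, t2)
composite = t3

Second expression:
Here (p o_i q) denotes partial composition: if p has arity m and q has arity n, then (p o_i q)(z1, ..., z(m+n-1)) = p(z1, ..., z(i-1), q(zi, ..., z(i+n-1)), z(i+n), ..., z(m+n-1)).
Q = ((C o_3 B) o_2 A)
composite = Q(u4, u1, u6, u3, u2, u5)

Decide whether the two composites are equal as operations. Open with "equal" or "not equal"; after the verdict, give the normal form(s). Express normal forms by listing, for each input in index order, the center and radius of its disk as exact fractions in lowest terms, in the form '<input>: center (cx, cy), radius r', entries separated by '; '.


equal; the common form is u1: center (-1/4, 9/20), radius 1/120; u2: center (-5/9, 4/9), radius 1/54; u3: center (-4/9, 1/2), radius 1/63; u4: center (1/2, 1/4), radius 1/10; u5: center (-5/9, 1/2), radius 1/45; u6: center (-1/4, 21/40), radius 1/120

The first composite normalizes to u1: center (-1/4, 9/20), radius 1/120; u2: center (-5/9, 4/9), radius 1/54; u3: center (-4/9, 1/2), radius 1/63; u4: center (1/2, 1/4), radius 1/10; u5: center (-5/9, 1/2), radius 1/45; u6: center (-1/4, 21/40), radius 1/120
The second composite normalizes to u1: center (-1/4, 9/20), radius 1/120; u2: center (-5/9, 4/9), radius 1/54; u3: center (-4/9, 1/2), radius 1/63; u4: center (1/2, 1/4), radius 1/10; u5: center (-5/9, 1/2), radius 1/45; u6: center (-1/4, 21/40), radius 1/120
One common form — equal.


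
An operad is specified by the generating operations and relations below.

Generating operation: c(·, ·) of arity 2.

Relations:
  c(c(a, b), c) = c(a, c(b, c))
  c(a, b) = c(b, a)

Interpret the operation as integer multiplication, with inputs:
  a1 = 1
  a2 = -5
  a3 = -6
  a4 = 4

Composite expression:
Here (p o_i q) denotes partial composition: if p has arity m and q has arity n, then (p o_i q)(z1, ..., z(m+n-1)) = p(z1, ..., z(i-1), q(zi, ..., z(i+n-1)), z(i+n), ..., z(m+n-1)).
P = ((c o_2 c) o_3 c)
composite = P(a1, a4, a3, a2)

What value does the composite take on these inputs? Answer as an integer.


120

c(a3, a2) = 30
c(a4, c(a3, a2)) = 120
c(a1, c(a4, c(a3, a2))) = 120


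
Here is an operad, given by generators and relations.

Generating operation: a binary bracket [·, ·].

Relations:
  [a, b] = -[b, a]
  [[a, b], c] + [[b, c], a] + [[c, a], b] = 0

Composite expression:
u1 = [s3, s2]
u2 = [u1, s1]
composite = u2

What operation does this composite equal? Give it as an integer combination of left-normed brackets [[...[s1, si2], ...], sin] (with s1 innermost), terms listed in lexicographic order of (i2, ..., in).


Antisymmetry and Jacobi reduce to s1-anchored left-normed brackets.
Composite bracket: [[s3, s2], s1]
Full expansion: 4 signed words from ab - ba (2^2 = 4).
Only words starting with s1 matter:
  the word s1s2s3 carries sign +1 and contributes +[[s1, s2], s3]
  the word s1s3s2 carries sign -1 and contributes -[[s1, s3], s2]

[[s1, s2], s3] - [[s1, s3], s2]


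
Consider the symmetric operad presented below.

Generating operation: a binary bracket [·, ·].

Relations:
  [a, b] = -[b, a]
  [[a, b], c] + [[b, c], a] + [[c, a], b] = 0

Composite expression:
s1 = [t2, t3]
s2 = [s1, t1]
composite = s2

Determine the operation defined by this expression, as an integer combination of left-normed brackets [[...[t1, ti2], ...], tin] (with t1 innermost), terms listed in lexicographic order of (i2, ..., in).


-[[t1, t2], t3] + [[t1, t3], t2]

Skip Jacobi rewriting: expand, keep t1-initial words, read off terms.
Composite bracket: [[t2, t3], t1]
Full expansion: 4 signed words from ab - ba (2^2 = 4).
Coefficients come from the t1-initial words:
  from t1t2t3, sign -1: term -[[t1, t2], t3]
  from t1t3t2, sign +1: term +[[t1, t3], t2]


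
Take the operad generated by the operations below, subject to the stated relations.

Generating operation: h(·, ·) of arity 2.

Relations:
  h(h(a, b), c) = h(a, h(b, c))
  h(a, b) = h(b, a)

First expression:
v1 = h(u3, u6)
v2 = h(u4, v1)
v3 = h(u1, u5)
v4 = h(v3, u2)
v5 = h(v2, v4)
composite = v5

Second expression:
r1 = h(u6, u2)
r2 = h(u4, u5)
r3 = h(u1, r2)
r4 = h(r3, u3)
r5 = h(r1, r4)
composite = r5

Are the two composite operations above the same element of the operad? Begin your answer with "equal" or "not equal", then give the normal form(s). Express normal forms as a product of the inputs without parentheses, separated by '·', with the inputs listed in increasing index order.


Reducing the first expression gives u1 · u2 · u3 · u4 · u5 · u6
Reducing the second expression gives u1 · u2 · u3 · u4 · u5 · u6
One common form — equal.

equal — both sides give u1 · u2 · u3 · u4 · u5 · u6


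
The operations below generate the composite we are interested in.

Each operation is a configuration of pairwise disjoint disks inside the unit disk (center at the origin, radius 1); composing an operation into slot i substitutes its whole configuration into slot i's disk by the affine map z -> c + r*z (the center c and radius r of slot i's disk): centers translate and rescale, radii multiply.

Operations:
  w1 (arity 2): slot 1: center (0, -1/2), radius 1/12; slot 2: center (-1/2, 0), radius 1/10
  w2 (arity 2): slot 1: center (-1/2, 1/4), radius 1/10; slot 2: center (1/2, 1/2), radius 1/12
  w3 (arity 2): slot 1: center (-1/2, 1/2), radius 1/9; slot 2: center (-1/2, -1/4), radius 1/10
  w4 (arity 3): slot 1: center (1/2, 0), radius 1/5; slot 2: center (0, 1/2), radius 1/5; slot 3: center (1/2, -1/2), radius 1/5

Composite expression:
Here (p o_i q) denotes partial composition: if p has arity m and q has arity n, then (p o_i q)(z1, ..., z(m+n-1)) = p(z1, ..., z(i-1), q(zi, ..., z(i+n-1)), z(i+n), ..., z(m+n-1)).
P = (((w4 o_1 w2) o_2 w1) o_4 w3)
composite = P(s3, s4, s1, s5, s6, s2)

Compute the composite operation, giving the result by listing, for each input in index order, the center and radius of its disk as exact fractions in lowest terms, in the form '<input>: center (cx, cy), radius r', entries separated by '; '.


Follow each s-input down from w4: c' goes to c + r*c', radius to r*r'.
s3 passes through 2 substitutions, ending at center (2/5, 1/20), radius 1/50
s4 passes through 3 substitutions, ending at center (3/5, 11/120), radius 1/720
s1 passes through 3 substitutions, ending at center (71/120, 1/10), radius 1/600
s5 passes through 2 substitutions, ending at center (-1/10, 3/5), radius 1/45
s6 passes through 2 substitutions, ending at center (-1/10, 9/20), radius 1/50
s2 passes through 1 substitution, ending at center (1/2, -1/2), radius 1/5

s1: center (71/120, 1/10), radius 1/600; s2: center (1/2, -1/2), radius 1/5; s3: center (2/5, 1/20), radius 1/50; s4: center (3/5, 11/120), radius 1/720; s5: center (-1/10, 3/5), radius 1/45; s6: center (-1/10, 9/20), radius 1/50


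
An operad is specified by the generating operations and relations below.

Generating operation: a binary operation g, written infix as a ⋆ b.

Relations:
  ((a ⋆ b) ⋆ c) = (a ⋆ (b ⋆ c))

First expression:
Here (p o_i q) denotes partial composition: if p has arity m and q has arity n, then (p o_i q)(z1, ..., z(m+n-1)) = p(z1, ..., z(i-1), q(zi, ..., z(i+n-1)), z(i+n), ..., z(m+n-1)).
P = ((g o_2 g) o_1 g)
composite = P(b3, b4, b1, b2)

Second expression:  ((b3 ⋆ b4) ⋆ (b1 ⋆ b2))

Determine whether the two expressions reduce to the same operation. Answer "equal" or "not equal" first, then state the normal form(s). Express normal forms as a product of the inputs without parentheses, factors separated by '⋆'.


The first expression reduces to b3 ⋆ b4 ⋆ b1 ⋆ b2
The second expression reduces to b3 ⋆ b4 ⋆ b1 ⋆ b2
The forms coincide; equal.

equal — both sides give b3 ⋆ b4 ⋆ b1 ⋆ b2


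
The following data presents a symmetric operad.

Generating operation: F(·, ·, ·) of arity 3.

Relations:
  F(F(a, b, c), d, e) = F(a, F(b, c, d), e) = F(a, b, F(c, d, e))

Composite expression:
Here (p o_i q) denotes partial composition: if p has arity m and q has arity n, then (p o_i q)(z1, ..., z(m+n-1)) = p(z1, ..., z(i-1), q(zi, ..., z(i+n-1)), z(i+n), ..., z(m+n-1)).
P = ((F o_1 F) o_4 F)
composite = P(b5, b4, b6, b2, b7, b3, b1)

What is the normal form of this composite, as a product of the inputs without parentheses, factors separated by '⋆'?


b5 ⋆ b4 ⋆ b6 ⋆ b2 ⋆ b7 ⋆ b3 ⋆ b1

The F-tree's shape is irrelevant; the b-reading-order decides.
F(b5, b4, b6) unparenthesizes to b5 ⋆ b4 ⋆ b6
F(b2, b7, b3) unparenthesizes to b2 ⋆ b7 ⋆ b3
F(F(b5, b4, b6), F(b2, b7, b3), b1) unparenthesizes to b5 ⋆ b4 ⋆ b6 ⋆ b2 ⋆ b7 ⋆ b3 ⋆ b1


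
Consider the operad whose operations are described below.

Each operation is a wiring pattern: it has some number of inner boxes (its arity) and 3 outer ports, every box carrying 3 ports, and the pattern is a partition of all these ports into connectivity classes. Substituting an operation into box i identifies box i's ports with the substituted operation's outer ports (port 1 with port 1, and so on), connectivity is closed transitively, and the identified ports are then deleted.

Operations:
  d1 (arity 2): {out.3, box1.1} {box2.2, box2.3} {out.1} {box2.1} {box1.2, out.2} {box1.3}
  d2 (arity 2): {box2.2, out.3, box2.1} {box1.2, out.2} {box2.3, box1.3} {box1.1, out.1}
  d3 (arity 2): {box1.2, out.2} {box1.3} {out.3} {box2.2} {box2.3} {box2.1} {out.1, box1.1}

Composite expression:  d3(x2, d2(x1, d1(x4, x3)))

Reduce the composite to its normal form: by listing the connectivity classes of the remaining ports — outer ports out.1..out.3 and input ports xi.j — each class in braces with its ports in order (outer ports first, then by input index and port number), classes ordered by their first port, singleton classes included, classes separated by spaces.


{out.1, x2.1} {out.2, x2.2} {out.3} {x1.1} {x1.2} {x1.3, x4.1} {x2.3} {x3.1} {x3.2, x3.3} {x4.2} {x4.3}

Reachability decides: close wires over d3-identified ports.
the subtree at d1 composes to {out.1} {out.2, x4.2} {out.3, x4.1} {x3.1} {x3.2, x3.3} {x4.3} on (x4, x3); out.j = own outer ports
the subtree at d2 composes to {out.1, x1.1} {out.2, x1.2} {out.3, x4.2} {x1.3, x4.1} {x3.1} {x3.2, x3.3} {x4.3} on (x1, x4, x3); out.j = own outer ports
the subtree at d3 composes to {out.1, x2.1} {out.2, x2.2} {out.3} {x1.1} {x1.2} {x1.3, x4.1} {x2.3} {x3.1} {x3.2, x3.3} {x4.2} {x4.3} on (x2, x1, x4, x3); out.j = own outer ports


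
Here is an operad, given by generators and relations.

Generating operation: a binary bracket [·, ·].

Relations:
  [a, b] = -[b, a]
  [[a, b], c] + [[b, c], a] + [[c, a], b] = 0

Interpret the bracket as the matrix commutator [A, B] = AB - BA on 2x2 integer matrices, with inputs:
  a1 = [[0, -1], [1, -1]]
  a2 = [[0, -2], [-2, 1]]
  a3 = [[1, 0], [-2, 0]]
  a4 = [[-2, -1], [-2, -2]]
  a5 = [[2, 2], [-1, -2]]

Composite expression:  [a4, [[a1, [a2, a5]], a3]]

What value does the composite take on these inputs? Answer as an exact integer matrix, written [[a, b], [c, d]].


[a2, a5] = [[6, 6], [-9, -6]]
[a1, [a2, a5]] = [[3, 18], [21, -3]]
[[a1, [a2, a5]], a3] = [[-36, -18], [33, 36]]
[a4, [[a1, [a2, a5]], a3]] = [[-69, -72], [144, 69]]

[[-69, -72], [144, 69]]


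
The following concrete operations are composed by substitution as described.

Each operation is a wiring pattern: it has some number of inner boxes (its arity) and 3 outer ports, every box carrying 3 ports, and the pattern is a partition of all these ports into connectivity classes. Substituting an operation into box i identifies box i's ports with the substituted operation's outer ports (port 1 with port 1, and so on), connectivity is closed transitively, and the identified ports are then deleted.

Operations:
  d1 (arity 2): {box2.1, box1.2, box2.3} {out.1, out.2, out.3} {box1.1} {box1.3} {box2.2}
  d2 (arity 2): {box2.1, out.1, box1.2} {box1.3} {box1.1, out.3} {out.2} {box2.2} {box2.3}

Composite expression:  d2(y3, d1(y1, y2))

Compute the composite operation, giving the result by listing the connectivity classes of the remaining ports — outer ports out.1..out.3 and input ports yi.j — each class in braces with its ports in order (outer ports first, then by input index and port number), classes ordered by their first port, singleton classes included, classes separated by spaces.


Treat the ports identified at d2 as solder joints: merge, then drop.
through d1, on inputs (y1, y2): {out.1, out.2, out.3} {y1.1} {y1.2, y2.1, y2.3} {y1.3} {y2.2} (out.j = stage outer ports)
through d2, on inputs (y3, y1, y2): {out.1, y3.2} {out.2} {out.3, y3.1} {y1.1} {y1.2, y2.1, y2.3} {y1.3} {y2.2} {y3.3} (out.j = stage outer ports)

{out.1, y3.2} {out.2} {out.3, y3.1} {y1.1} {y1.2, y2.1, y2.3} {y1.3} {y2.2} {y3.3}


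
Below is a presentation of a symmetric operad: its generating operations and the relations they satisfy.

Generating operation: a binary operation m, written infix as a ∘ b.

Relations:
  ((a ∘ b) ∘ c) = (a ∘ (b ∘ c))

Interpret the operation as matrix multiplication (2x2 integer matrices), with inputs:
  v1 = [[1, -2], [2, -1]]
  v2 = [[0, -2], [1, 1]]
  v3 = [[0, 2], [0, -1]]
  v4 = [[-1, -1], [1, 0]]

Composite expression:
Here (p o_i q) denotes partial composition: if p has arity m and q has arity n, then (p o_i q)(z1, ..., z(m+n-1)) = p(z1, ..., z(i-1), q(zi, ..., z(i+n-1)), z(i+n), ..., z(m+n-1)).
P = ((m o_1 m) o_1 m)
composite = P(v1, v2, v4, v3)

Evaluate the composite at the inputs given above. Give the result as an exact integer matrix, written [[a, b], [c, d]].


[[0, -6], [0, -9]]

(v1 ∘ v2) = [[-2, -4], [-1, -5]]
((v1 ∘ v2) ∘ v4) = [[-2, 2], [-4, 1]]
(((v1 ∘ v2) ∘ v4) ∘ v3) = [[0, -6], [0, -9]]


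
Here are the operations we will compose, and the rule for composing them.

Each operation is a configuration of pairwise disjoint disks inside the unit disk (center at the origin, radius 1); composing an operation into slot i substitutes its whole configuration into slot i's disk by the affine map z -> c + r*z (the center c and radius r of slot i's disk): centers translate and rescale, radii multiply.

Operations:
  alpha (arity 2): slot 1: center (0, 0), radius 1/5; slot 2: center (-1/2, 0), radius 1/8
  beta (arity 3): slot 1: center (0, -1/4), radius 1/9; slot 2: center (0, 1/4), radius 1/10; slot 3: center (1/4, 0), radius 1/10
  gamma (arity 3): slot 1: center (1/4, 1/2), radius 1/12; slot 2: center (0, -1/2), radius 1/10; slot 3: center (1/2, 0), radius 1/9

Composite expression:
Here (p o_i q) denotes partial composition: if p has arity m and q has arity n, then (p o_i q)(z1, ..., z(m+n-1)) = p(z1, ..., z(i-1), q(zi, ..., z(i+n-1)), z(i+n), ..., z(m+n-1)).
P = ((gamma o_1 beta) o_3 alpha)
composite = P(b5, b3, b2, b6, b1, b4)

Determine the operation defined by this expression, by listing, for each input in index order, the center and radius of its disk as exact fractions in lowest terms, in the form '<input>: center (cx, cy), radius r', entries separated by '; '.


Nesting under gamma composes maps z -> c + r*z down each b-path.
tracing b5 down its 2-map path: center (1/4, 23/48), radius 1/108
tracing b3 down its 2-map path: center (1/4, 25/48), radius 1/120
tracing b2 down its 3-map path: center (13/48, 1/2), radius 1/600
tracing b6 down its 3-map path: center (4/15, 1/2), radius 1/960
tracing b1 down its 1-map path: center (0, -1/2), radius 1/10
tracing b4 down its 1-map path: center (1/2, 0), radius 1/9

b1: center (0, -1/2), radius 1/10; b2: center (13/48, 1/2), radius 1/600; b3: center (1/4, 25/48), radius 1/120; b4: center (1/2, 0), radius 1/9; b5: center (1/4, 23/48), radius 1/108; b6: center (4/15, 1/2), radius 1/960


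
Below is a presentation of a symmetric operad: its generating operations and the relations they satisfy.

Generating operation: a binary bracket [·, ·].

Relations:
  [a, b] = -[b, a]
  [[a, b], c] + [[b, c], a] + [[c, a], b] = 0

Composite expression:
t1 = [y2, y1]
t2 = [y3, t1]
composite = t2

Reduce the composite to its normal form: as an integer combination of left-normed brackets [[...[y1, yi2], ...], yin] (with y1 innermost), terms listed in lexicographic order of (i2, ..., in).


[[y1, y2], y3]

In the tensor algebra, words opening y1 carry the y1-anchored form.
Composite bracket: [y3, [y2, y1]]
The bracket unfolds into 4 signed words via [a, b] = ab - ba (2^2 = 4).
Keep just the words that open with y1:
  the word y1y2y3 carries sign +1 and contributes +[[y1, y2], y3]


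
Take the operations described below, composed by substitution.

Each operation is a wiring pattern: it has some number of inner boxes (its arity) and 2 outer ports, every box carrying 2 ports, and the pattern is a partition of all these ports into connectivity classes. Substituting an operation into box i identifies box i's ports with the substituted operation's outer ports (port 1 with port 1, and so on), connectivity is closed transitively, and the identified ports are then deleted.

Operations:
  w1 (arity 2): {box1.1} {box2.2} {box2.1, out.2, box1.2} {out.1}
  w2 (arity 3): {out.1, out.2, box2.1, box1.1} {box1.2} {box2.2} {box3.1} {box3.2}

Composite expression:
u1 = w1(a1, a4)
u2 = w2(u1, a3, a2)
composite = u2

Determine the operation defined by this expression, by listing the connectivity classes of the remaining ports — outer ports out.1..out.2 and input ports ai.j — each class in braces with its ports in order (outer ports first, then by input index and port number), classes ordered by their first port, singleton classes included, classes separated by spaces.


{out.1, out.2, a3.1} {a1.1} {a1.2, a4.1} {a2.1} {a2.2} {a3.2} {a4.2}

Treat the ports identified at w2 as solder joints: merge, then drop.
the subtree at w1 composes to {out.1} {out.2, a1.2, a4.1} {a1.1} {a4.2} on (a1, a4); out.j = own outer ports
the subtree at w2 composes to {out.1, out.2, a3.1} {a1.1} {a1.2, a4.1} {a2.1} {a2.2} {a3.2} {a4.2} on (a1, a4, a3, a2); out.j = own outer ports


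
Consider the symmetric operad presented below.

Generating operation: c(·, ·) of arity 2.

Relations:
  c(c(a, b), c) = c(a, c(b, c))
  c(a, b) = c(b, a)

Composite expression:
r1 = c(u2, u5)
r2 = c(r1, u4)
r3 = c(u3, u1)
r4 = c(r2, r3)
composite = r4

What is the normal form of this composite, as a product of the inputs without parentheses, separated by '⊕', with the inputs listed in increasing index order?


With c associative and commutative, the u-input set is all that matters.
c(u2, u5) unparenthesizes to u2 ⊕ u5
c(c(u2, u5), u4) unparenthesizes to u2 ⊕ u5 ⊕ u4
c(u3, u1) unparenthesizes to u3 ⊕ u1
c(c(c(u2, u5), u4), c(u3, u1)) unparenthesizes to u2 ⊕ u5 ⊕ u4 ⊕ u3 ⊕ u1
reordering the factors by index: u1 ⊕ u2 ⊕ u3 ⊕ u4 ⊕ u5

u1 ⊕ u2 ⊕ u3 ⊕ u4 ⊕ u5


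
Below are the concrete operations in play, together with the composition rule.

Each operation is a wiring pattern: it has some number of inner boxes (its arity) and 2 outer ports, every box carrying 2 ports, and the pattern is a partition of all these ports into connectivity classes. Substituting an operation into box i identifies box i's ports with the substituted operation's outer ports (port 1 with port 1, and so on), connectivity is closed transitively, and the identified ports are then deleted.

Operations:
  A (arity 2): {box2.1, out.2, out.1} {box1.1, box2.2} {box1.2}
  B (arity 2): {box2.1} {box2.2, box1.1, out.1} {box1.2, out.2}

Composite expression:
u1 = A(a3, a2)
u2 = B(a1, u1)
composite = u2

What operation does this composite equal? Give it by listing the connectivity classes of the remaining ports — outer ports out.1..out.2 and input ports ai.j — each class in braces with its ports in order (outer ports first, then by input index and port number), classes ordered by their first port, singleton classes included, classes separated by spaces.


{out.1, a1.1, a2.1} {out.2, a1.2} {a2.2, a3.1} {a3.2}


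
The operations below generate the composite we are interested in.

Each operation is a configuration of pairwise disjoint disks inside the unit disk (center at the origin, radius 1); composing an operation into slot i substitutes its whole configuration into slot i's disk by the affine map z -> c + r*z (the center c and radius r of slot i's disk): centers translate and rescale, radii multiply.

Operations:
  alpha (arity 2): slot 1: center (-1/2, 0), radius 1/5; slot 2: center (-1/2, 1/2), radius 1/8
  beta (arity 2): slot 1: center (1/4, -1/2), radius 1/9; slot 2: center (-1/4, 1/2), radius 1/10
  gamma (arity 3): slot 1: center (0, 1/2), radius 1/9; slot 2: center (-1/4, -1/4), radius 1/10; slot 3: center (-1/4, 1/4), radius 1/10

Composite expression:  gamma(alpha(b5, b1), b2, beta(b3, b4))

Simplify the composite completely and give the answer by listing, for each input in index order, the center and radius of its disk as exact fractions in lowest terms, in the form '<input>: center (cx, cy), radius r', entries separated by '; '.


Below gamma, radii multiply path by path; the b-disk centers shift.
tracing b5 down its 2-map path: center (-1/18, 1/2), radius 1/45
tracing b1 down its 2-map path: center (-1/18, 5/9), radius 1/72
tracing b2 down its 1-map path: center (-1/4, -1/4), radius 1/10
tracing b3 down its 2-map path: center (-9/40, 1/5), radius 1/90
tracing b4 down its 2-map path: center (-11/40, 3/10), radius 1/100

b1: center (-1/18, 5/9), radius 1/72; b2: center (-1/4, -1/4), radius 1/10; b3: center (-9/40, 1/5), radius 1/90; b4: center (-11/40, 3/10), radius 1/100; b5: center (-1/18, 1/2), radius 1/45


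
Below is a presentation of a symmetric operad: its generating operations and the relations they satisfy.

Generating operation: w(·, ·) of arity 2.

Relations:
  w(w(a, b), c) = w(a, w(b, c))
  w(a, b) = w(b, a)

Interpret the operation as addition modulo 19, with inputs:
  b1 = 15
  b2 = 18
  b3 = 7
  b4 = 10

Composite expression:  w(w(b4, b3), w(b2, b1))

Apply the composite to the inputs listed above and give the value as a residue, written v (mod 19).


w(b4, b3) = 17
w(b2, b1) = 14
w(w(b4, b3), w(b2, b1)) = 12

12 (mod 19)


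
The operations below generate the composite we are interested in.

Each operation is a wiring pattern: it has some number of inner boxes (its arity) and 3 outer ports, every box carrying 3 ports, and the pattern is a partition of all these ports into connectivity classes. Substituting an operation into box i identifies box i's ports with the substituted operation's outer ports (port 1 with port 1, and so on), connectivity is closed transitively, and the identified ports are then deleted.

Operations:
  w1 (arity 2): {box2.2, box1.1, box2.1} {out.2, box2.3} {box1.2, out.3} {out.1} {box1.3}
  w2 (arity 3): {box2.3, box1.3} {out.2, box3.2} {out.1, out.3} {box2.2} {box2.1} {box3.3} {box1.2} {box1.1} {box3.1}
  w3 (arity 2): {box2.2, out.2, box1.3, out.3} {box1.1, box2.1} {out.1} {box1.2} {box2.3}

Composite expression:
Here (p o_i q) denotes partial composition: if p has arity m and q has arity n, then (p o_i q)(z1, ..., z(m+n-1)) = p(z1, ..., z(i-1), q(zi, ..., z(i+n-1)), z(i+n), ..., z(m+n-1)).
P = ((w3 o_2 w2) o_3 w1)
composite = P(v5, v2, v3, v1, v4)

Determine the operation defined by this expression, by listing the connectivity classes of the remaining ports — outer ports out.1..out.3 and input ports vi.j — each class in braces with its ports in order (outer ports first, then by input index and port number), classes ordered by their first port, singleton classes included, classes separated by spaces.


{out.1} {out.2, out.3, v4.2, v5.3} {v1.1, v1.2, v3.1} {v1.3} {v2.1} {v2.2} {v2.3, v3.2} {v3.3} {v4.1} {v4.3} {v5.1} {v5.2}

Reachability decides: close wires over w3-identified ports.
through w1, on inputs (v3, v1): {out.1} {out.2, v1.3} {out.3, v3.2} {v1.1, v1.2, v3.1} {v3.3} (out.j = stage outer ports)
through w2, on inputs (v2, v3, v1, v4): {out.1, out.3} {out.2, v4.2} {v1.1, v1.2, v3.1} {v1.3} {v2.1} {v2.2} {v2.3, v3.2} {v3.3} {v4.1} {v4.3} (out.j = stage outer ports)
through w3, on inputs (v5, v2, v3, v1, v4): {out.1} {out.2, out.3, v4.2, v5.3} {v1.1, v1.2, v3.1} {v1.3} {v2.1} {v2.2} {v2.3, v3.2} {v3.3} {v4.1} {v4.3} {v5.1} {v5.2} (out.j = stage outer ports)


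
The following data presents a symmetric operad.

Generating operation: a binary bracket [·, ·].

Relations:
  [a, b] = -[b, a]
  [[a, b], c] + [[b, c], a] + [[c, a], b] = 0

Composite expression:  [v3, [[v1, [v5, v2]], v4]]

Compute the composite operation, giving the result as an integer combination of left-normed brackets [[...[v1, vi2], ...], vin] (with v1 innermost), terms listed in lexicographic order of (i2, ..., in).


[[[[v1, v2], v5], v4], v3] - [[[[v1, v5], v2], v4], v3]

Skip Jacobi rewriting: expand, keep v1-initial words, read off terms.
Composite bracket: [v3, [[v1, [v5, v2]], v4]]
Expanding via [a, b] = ab - ba: 16 signed words (2^4 = 16).
Collect the words opening with v1:
  word v1v2v5v4v3 has sign +1, contributing +[[[[v1, v2], v5], v4], v3]
  word v1v5v2v4v3 has sign -1, contributing -[[[[v1, v5], v2], v4], v3]


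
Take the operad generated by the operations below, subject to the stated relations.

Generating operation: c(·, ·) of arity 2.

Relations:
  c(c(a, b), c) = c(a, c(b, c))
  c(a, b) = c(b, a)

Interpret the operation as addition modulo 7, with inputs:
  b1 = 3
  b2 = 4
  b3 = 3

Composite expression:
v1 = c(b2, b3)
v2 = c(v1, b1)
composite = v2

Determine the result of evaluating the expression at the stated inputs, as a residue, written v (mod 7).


3 (mod 7)

c(b2, b3) = 0
c(c(b2, b3), b1) = 3


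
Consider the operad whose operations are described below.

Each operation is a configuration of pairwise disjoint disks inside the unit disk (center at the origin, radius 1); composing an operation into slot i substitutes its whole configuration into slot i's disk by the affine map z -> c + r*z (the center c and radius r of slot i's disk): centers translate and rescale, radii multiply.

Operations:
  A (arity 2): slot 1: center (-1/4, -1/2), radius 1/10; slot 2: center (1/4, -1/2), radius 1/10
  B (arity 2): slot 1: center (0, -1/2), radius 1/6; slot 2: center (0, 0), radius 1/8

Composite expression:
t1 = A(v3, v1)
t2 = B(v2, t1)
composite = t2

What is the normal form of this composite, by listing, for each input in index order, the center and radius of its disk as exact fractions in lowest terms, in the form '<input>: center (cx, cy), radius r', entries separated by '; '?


Below B, radii multiply path by path; the v-disk centers shift.
tracing v2 down its 1-map path: center (0, -1/2), radius 1/6
tracing v3 down its 2-map path: center (-1/32, -1/16), radius 1/80
tracing v1 down its 2-map path: center (1/32, -1/16), radius 1/80

v1: center (1/32, -1/16), radius 1/80; v2: center (0, -1/2), radius 1/6; v3: center (-1/32, -1/16), radius 1/80


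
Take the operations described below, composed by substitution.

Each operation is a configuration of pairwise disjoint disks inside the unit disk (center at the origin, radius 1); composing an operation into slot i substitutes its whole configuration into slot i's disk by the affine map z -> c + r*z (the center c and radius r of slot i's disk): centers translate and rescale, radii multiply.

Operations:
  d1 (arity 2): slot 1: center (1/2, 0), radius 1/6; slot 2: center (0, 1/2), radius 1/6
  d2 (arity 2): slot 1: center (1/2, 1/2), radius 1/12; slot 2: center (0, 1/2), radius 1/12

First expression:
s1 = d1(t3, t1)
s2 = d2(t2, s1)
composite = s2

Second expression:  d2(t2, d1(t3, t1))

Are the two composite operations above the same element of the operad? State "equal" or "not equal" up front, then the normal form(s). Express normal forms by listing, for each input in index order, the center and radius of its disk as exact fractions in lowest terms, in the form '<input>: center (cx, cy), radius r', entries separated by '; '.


equal — both sides give t1: center (0, 13/24), radius 1/72; t2: center (1/2, 1/2), radius 1/12; t3: center (1/24, 1/2), radius 1/72

The first composite normalizes to t1: center (0, 13/24), radius 1/72; t2: center (1/2, 1/2), radius 1/12; t3: center (1/24, 1/2), radius 1/72
The second composite normalizes to t1: center (0, 13/24), radius 1/72; t2: center (1/2, 1/2), radius 1/12; t3: center (1/24, 1/2), radius 1/72
Both agree, so they are equal.


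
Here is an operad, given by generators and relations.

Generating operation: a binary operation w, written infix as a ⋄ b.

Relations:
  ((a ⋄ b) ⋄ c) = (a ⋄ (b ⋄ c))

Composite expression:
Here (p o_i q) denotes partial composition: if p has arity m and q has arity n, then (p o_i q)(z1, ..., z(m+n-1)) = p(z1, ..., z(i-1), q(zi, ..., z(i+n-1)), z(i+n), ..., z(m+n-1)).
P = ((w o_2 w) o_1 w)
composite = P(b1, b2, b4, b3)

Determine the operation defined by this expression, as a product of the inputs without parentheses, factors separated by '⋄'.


b1 ⋄ b2 ⋄ b4 ⋄ b3

Every regrouping of w is equal, so read the b-inputs in written order.
(b1 ⋄ b2) spells out as b1 ⋄ b2
(b4 ⋄ b3) spells out as b4 ⋄ b3
((b1 ⋄ b2) ⋄ (b4 ⋄ b3)) spells out as b1 ⋄ b2 ⋄ b4 ⋄ b3


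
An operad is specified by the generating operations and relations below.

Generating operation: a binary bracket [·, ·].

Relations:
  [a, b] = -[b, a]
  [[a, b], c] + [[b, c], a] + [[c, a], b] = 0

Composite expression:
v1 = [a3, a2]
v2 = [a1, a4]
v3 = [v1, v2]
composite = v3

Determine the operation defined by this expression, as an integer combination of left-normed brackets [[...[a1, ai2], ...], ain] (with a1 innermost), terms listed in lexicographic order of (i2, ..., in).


Expand each bracket as ab - ba; the a1-initial words give the coefficients.
Composite bracket: [[a3, a2], [a1, a4]]
Each bracket splits as ab - ba, giving 8 signed words (2^3 = 8).
Keep just the words that open with a1:
  a1a4a2a3 (sign +1) contributes +[[[a1, a4], a2], a3]
  a1a4a3a2 (sign -1) contributes -[[[a1, a4], a3], a2]

[[[a1, a4], a2], a3] - [[[a1, a4], a3], a2]


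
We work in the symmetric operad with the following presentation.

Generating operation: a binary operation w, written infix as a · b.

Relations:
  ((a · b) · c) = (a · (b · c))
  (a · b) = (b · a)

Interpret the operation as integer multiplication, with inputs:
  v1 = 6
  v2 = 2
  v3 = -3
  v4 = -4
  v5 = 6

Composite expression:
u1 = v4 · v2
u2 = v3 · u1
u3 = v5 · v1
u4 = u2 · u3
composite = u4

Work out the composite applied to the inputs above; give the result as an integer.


(v4 · v2) = -8
(v3 · (v4 · v2)) = 24
(v5 · v1) = 36
((v3 · (v4 · v2)) · (v5 · v1)) = 864

864


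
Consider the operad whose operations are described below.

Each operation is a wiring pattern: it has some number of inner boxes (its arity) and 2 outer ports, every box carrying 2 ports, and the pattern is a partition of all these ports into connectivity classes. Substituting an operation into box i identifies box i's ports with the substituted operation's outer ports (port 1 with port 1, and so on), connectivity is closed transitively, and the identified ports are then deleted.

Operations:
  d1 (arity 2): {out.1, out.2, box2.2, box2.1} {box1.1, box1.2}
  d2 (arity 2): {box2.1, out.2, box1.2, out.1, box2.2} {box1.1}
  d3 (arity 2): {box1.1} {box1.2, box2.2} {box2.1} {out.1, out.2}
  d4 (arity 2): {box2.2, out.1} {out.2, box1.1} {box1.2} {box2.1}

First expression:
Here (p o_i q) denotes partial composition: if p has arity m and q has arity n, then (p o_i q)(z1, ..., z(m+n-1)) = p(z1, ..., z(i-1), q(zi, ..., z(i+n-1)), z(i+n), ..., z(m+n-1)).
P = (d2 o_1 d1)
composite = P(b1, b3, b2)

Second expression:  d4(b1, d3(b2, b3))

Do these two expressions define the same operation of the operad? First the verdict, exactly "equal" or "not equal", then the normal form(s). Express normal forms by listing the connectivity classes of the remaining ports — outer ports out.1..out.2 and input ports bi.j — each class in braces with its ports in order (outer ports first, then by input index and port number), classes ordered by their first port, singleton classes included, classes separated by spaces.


In normal form, the first expression is {out.1, out.2, b2.1, b2.2, b3.1, b3.2} {b1.1, b1.2}
In normal form, the second expression is {out.1} {out.2, b1.1} {b1.2} {b2.1} {b2.2, b3.2} {b3.1}
The normal forms differ: not equal.

not equal; first: {out.1, out.2, b2.1, b2.2, b3.1, b3.2} {b1.1, b1.2}; second: {out.1} {out.2, b1.1} {b1.2} {b2.1} {b2.2, b3.2} {b3.1}


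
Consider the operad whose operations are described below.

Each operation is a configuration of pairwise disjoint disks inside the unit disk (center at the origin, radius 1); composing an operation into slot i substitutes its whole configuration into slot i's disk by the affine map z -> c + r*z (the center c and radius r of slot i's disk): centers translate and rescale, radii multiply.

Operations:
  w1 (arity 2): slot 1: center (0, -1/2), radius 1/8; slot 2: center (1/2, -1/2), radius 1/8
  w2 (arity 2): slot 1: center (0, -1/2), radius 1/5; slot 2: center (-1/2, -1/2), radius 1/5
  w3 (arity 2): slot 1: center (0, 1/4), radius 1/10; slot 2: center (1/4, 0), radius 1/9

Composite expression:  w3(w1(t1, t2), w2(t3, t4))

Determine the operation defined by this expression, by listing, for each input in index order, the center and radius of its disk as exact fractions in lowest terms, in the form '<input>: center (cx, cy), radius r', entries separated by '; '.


Below w3, radii multiply path by path; the t-disk centers shift.
t1 passes through 2 substitutions, ending at center (0, 1/5), radius 1/80
t2 passes through 2 substitutions, ending at center (1/20, 1/5), radius 1/80
t3 passes through 2 substitutions, ending at center (1/4, -1/18), radius 1/45
t4 passes through 2 substitutions, ending at center (7/36, -1/18), radius 1/45

t1: center (0, 1/5), radius 1/80; t2: center (1/20, 1/5), radius 1/80; t3: center (1/4, -1/18), radius 1/45; t4: center (7/36, -1/18), radius 1/45


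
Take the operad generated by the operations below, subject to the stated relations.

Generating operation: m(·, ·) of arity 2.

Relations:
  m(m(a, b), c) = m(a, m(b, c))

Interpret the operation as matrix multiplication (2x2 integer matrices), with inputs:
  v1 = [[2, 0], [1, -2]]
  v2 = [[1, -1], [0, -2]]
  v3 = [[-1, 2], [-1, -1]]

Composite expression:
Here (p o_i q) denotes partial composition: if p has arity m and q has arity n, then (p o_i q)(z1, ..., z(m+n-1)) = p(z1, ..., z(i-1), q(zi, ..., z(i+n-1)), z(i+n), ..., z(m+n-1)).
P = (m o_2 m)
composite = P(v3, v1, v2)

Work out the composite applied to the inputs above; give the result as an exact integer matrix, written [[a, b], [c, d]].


[[0, 8], [-3, -1]]

m(v1, v2) = [[2, -2], [1, 3]]
m(v3, m(v1, v2)) = [[0, 8], [-3, -1]]


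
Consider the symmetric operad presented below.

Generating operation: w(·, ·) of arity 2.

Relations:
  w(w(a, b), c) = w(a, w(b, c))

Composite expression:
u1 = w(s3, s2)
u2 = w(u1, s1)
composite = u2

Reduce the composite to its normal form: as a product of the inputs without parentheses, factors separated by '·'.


s3 · s2 · s1

Every regrouping of w is equal, so read the s-inputs in written order.
w(s3, s2) spells out as s3 · s2
w(w(s3, s2), s1) spells out as s3 · s2 · s1


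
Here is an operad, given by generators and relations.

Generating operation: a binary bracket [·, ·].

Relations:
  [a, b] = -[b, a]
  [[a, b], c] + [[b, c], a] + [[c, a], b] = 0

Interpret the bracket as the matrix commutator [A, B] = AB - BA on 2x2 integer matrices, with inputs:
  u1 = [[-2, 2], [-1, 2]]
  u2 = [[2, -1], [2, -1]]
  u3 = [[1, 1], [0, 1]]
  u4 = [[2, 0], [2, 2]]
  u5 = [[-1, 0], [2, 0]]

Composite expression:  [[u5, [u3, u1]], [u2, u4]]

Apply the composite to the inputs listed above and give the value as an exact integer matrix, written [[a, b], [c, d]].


[[24, -16], [-80, -24]]


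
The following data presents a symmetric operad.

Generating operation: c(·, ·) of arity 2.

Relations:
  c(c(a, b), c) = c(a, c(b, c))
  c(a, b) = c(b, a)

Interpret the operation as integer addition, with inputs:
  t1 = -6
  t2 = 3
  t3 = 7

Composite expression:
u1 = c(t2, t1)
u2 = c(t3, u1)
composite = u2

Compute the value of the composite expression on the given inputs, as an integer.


4

c(t2, t1) = -3
c(t3, c(t2, t1)) = 4


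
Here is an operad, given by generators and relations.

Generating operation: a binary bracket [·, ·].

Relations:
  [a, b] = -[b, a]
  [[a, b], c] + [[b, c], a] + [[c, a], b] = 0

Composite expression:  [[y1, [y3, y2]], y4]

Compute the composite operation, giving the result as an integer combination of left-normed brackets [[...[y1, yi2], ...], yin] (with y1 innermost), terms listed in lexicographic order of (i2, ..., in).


-[[[y1, y2], y3], y4] + [[[y1, y3], y2], y4]
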